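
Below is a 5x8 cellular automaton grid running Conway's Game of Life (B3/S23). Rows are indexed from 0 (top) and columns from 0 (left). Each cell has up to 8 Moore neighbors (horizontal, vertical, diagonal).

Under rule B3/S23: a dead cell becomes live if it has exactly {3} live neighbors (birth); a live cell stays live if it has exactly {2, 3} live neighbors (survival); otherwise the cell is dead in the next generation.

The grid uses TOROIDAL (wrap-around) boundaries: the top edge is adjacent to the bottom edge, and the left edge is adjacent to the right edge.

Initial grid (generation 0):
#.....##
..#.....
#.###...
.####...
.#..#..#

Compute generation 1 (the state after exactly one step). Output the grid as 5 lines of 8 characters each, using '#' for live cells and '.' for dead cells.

Answer: ##....##
#.#.....
....#...
.....#..
.#..####

Derivation:
Simulating step by step:
Generation 0 (given above): 15 live cells
Generation 1: 13 live cells
(generation 1 grid is the final answer)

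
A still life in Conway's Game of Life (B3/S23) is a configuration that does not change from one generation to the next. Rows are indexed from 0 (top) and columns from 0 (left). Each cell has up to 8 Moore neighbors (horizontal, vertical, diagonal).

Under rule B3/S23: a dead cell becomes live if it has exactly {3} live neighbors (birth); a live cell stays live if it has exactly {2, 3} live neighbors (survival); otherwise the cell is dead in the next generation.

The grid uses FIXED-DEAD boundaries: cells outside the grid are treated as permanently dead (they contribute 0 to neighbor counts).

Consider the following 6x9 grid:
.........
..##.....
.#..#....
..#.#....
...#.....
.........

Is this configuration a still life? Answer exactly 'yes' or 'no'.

Answer: yes

Derivation:
Compute generation 1 and compare to generation 0 (given above):
Generation 1:
.........
..##.....
.#..#....
..#.#....
...#.....
.........
The grids are IDENTICAL -> still life.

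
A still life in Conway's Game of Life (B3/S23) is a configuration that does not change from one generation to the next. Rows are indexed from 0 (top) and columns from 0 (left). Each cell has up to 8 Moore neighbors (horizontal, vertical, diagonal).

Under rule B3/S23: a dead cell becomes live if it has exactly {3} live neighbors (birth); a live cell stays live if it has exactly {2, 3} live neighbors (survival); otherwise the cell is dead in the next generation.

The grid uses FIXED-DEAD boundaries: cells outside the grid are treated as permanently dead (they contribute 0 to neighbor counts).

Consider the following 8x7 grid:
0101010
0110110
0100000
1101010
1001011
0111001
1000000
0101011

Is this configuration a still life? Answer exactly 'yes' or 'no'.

Compute generation 1 and compare to generation 0 (given above):
Generation 1:
0101010
1101110
0001010
1100011
1001011
1111111
1001111
0000000
Cell (1,0) differs: gen0=0 vs gen1=1 -> NOT a still life.

Answer: no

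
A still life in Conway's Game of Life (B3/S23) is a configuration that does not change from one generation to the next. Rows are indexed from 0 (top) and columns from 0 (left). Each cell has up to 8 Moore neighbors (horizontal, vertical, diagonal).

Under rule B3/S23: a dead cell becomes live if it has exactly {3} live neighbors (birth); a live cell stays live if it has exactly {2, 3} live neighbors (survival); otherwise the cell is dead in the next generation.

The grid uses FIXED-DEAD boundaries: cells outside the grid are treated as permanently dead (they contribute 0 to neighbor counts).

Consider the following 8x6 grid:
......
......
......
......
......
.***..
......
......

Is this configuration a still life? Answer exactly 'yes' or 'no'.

Answer: no

Derivation:
Compute generation 1 and compare to generation 0 (given above):
Generation 1:
......
......
......
......
..*...
..*...
..*...
......
Cell (4,2) differs: gen0=0 vs gen1=1 -> NOT a still life.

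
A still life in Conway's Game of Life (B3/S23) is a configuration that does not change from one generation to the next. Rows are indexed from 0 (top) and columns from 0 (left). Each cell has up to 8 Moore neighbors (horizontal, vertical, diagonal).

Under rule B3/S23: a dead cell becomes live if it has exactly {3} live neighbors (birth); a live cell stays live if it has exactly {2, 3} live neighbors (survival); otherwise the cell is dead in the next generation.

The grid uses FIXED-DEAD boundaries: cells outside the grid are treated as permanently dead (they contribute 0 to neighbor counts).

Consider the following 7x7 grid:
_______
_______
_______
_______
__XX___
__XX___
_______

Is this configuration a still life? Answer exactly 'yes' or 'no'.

Answer: yes

Derivation:
Compute generation 1 and compare to generation 0 (given above):
Generation 1:
_______
_______
_______
_______
__XX___
__XX___
_______
The grids are IDENTICAL -> still life.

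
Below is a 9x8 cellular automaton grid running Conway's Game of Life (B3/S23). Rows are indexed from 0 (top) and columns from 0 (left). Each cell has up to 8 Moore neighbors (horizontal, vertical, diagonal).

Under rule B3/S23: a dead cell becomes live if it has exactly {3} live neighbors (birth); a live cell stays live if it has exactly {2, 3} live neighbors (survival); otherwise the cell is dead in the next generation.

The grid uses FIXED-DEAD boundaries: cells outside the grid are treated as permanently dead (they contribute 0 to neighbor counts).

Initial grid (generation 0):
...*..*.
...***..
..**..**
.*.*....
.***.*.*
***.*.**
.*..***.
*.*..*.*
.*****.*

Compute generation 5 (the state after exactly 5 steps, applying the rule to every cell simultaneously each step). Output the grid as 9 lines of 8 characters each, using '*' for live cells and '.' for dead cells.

Simulating step by step:
Generation 0 (given above): 36 live cells
Generation 1: 20 live cells
...*.*..
.....*.*
.....**.
.*.....*
.....*.*
*......*
....*...
*......*
.*****..
Generation 2: 16 live cells
....*.*.
.....*..
.....*.*
.....*.*
.......*
......*.
........
.**..*..
.****...
Generation 3: 12 live cells
.....*..
....**..
....**..
.......*
.......*
........
........
.*..*...
.*.**...
Generation 4: 13 live cells
....**..
......*.
....***.
......*.
........
........
........
..***...
..***...
Generation 5: 10 live cells
(generation 5 grid is the final answer)

Answer: .....*..
......*.
......**
......*.
........
........
...*....
..*.*...
..*.*...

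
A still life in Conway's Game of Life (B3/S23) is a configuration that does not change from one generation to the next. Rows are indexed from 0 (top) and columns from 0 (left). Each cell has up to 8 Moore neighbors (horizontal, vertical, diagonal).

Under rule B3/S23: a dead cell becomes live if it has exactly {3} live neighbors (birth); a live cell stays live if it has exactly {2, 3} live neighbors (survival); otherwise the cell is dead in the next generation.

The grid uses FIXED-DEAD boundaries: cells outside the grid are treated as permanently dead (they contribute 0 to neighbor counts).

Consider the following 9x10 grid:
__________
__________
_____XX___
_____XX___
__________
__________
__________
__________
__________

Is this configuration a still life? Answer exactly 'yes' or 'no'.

Compute generation 1 and compare to generation 0 (given above):
Generation 1:
__________
__________
_____XX___
_____XX___
__________
__________
__________
__________
__________
The grids are IDENTICAL -> still life.

Answer: yes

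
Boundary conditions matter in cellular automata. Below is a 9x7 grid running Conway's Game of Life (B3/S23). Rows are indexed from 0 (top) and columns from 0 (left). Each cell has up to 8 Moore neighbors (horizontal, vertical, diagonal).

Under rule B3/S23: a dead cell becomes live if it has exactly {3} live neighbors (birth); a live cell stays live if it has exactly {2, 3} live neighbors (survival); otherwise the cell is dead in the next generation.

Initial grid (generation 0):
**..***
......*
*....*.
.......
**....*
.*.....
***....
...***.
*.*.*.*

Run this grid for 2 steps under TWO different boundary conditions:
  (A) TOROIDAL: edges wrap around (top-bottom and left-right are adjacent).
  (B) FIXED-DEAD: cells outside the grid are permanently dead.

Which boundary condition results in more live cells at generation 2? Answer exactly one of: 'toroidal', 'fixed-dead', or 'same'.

Under TOROIDAL boundary, generation 2:
.*.**..
*.****.
*......
.*.....
**.....
...*..*
*****.*
....**.
..*..*.
Population = 24

Under FIXED-DEAD boundary, generation 2:
.....**
......*
.......
**.....
**.....
...*...
******.
*.*..*.
....**.
Population = 19

Comparison: toroidal=24, fixed-dead=19 -> toroidal

Answer: toroidal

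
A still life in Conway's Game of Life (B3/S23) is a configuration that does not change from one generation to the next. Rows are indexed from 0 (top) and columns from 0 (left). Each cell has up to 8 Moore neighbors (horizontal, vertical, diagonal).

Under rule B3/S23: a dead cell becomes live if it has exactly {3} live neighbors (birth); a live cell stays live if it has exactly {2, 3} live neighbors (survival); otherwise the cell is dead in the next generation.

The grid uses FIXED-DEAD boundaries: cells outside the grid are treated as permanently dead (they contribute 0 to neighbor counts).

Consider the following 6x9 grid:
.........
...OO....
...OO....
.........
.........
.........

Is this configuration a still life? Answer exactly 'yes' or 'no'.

Answer: yes

Derivation:
Compute generation 1 and compare to generation 0 (given above):
Generation 1:
.........
...OO....
...OO....
.........
.........
.........
The grids are IDENTICAL -> still life.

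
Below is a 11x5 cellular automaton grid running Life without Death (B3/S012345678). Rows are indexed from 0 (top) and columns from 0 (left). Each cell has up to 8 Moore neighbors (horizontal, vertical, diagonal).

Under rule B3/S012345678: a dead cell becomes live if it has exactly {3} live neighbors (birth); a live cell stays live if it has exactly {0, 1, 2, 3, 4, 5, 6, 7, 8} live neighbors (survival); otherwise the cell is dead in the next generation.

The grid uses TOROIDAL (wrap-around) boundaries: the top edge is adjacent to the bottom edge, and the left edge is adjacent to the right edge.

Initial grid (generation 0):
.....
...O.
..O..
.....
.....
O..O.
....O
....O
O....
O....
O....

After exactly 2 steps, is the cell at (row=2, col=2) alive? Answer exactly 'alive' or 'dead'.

Simulating step by step:
Generation 0 (given above): 9 live cells
Generation 1: 16 live cells
.....
...O.
..O..
.....
.....
O..OO
O..OO
O...O
O...O
OO..O
O....
Generation 2: 22 live cells
.....
...O.
..O..
.....
....O
O..OO
OO.OO
OO..O
O..OO
OO..O
OO..O

Cell (2,2) at generation 2: 1 -> alive

Answer: alive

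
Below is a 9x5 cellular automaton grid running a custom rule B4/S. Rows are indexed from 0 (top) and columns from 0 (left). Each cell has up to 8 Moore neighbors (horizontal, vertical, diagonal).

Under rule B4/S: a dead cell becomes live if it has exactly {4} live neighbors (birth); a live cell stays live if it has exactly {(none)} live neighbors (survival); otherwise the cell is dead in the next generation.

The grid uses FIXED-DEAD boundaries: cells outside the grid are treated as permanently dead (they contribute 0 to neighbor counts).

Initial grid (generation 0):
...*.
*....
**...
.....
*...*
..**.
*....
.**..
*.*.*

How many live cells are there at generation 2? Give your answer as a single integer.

Simulating step by step:
Generation 0 (given above): 14 live cells
Generation 1: 3 live cells
.....
.....
.....
.....
.....
.....
.**..
.....
.*...
Generation 2: 0 live cells
.....
.....
.....
.....
.....
.....
.....
.....
.....
Population at generation 2: 0

Answer: 0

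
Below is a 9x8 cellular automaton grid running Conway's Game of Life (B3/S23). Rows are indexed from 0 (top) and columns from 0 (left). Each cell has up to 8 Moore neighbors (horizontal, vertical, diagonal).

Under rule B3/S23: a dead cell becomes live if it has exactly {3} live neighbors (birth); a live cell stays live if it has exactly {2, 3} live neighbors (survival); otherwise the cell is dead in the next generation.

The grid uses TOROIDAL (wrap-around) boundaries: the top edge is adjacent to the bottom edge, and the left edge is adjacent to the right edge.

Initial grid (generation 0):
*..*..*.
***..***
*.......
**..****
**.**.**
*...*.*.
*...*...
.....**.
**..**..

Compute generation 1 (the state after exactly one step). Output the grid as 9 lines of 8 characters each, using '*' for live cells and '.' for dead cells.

Simulating step by step:
Generation 0 (given above): 33 live cells
Generation 1: 22 live cells
(generation 1 grid is the final answer)

Answer: ...*....
..*..**.
..*.*...
..***...
..**....
....*.*.
....*.*.
**....**
**..*...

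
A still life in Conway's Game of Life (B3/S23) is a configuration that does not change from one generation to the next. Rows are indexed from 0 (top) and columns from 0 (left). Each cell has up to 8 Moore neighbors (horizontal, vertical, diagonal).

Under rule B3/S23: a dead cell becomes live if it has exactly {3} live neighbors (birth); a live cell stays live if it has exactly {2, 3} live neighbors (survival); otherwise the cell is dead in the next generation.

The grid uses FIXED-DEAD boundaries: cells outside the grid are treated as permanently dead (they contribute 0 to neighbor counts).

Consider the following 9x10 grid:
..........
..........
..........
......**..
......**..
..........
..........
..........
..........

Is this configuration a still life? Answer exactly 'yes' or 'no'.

Answer: yes

Derivation:
Compute generation 1 and compare to generation 0 (given above):
Generation 1:
..........
..........
..........
......**..
......**..
..........
..........
..........
..........
The grids are IDENTICAL -> still life.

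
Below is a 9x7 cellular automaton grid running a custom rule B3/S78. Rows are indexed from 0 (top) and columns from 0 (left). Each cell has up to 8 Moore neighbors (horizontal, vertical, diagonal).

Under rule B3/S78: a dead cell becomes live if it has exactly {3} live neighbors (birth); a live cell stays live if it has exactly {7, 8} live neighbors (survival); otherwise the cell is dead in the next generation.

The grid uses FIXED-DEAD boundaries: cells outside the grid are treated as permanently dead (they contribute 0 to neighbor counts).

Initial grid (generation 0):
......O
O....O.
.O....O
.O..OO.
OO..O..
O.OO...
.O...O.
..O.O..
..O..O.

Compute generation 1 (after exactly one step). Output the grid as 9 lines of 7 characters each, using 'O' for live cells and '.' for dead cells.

Simulating step by step:
Generation 0 (given above): 20 live cells
Generation 1: 11 live cells
(generation 1 grid is the final answer)

Answer: .......
......O
O...O..
..O....
.....O.
....O..
....O..
.O.O.O.
...O...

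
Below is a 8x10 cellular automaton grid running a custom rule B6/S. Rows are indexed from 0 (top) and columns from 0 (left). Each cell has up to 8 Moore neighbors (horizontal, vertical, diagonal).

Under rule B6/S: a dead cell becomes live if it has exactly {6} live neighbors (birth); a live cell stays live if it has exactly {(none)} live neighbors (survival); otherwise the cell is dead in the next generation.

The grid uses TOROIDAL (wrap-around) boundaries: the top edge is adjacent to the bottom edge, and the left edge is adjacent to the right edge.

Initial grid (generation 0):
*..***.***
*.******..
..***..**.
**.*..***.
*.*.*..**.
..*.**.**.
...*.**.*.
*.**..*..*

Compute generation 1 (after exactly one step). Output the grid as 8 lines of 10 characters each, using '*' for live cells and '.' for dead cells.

Simulating step by step:
Generation 0 (given above): 44 live cells
Generation 1: 4 live cells
(generation 1 grid is the final answer)

Answer: ......*...
........*.
......*...
..........
..........
..........
..........
....*.....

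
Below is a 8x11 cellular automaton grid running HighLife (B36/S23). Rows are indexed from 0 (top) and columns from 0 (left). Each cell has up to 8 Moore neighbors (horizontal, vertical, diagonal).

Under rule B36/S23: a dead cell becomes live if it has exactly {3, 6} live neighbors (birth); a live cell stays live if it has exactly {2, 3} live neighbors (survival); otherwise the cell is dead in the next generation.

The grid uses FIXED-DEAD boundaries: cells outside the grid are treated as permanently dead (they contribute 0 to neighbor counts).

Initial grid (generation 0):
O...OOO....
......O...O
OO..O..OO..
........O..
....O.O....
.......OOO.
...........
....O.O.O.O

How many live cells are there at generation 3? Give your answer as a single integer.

Simulating step by step:
Generation 0 (given above): 21 live cells
Generation 1: 14 live cells
.....OO....
OO..O.O....
.......OOO.
.....O..O..
.........O.
.......OO..
...........
...........
Generation 2: 13 live cells
.....OO....
......O.O..
.....OOOOO.
.......O...
.......O.O.
........O..
...........
...........
Generation 3: 12 live cells
.....OOO...
.......OOO.
.....O...O.
........OO.
.......O...
........O..
...........
...........
Population at generation 3: 12

Answer: 12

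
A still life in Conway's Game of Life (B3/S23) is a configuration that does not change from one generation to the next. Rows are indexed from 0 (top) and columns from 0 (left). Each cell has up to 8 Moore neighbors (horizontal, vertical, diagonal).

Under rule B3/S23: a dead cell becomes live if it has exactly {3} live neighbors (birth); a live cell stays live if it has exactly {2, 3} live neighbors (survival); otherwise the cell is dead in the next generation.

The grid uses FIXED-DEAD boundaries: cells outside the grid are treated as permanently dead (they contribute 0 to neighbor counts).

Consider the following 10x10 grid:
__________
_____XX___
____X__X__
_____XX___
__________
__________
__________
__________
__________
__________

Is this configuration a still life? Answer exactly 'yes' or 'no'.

Compute generation 1 and compare to generation 0 (given above):
Generation 1:
__________
_____XX___
____X__X__
_____XX___
__________
__________
__________
__________
__________
__________
The grids are IDENTICAL -> still life.

Answer: yes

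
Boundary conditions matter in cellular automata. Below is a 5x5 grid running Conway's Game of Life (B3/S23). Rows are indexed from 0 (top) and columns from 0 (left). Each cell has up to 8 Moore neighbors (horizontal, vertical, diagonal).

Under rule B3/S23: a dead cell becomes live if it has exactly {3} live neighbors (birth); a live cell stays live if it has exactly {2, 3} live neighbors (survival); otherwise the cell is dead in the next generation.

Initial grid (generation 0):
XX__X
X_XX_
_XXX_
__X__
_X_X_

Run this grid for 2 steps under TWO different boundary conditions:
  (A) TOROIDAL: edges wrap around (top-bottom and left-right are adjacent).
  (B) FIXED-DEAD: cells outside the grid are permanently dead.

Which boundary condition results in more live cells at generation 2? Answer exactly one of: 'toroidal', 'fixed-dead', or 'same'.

Answer: fixed-dead

Derivation:
Under TOROIDAL boundary, generation 2:
_____
_____
_____
X__XX
_____
Population = 3

Under FIXED-DEAD boundary, generation 2:
XXXX_
X_XX_
_____
_____
_____
Population = 7

Comparison: toroidal=3, fixed-dead=7 -> fixed-dead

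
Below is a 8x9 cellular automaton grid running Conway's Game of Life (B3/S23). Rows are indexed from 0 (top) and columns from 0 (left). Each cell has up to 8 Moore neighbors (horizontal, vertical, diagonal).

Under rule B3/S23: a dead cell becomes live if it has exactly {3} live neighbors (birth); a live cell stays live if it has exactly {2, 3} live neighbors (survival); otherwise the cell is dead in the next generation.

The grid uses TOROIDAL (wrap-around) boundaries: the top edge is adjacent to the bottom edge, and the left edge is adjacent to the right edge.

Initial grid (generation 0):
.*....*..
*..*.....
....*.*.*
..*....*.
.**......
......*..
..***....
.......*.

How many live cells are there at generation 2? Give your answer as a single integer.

Answer: 18

Derivation:
Simulating step by step:
Generation 0 (given above): 16 live cells
Generation 1: 16 live cells
.........
*....*.*.
...*...**
.***...*.
.**......
.*.......
...*.....
..**.....
Generation 2: 18 live cells
.........
......**.
**.**..*.
**.*...**
*..*.....
.*.......
...*.....
..**.....
Population at generation 2: 18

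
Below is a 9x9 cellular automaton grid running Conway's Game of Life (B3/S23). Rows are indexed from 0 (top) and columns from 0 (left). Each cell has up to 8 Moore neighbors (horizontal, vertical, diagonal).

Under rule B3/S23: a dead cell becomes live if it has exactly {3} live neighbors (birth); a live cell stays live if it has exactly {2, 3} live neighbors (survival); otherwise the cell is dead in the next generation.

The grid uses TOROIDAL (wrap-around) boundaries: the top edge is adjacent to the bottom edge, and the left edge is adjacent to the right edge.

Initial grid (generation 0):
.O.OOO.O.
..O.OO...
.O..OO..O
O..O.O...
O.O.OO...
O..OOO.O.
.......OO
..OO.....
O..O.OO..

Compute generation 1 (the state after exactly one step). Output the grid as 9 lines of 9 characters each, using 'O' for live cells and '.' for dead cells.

Simulating step by step:
Generation 0 (given above): 32 live cells
Generation 1: 33 live cells
(generation 1 grid is the final answer)

Answer: .O.......
OOO......
OOO...O..
O.OO..O.O
O.O......
OO.O.O.O.
..O...OOO
..OOO.OOO
.O...OO..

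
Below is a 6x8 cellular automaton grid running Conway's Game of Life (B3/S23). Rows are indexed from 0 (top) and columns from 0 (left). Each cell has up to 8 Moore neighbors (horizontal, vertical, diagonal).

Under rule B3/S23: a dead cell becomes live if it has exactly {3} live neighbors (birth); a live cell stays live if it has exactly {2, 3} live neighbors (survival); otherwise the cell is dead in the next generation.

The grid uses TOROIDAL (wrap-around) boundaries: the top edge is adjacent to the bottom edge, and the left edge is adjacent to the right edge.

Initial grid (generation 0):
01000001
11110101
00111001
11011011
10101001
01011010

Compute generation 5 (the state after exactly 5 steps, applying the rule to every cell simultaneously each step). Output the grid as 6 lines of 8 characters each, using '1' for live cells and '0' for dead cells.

Simulating step by step:
Generation 0 (given above): 26 live cells
Generation 1: 9 live cells
00000101
00000001
00000000
00000010
00000000
01011110
Generation 2: 9 live cells
10000101
00000010
00000000
00000000
00001010
00001110
Generation 3: 7 live cells
00001001
00000011
00000000
00000000
00001010
00001000
Generation 4: 8 live cells
00000111
00000011
00000000
00000000
00000100
00011000
Generation 5: 7 live cells
(generation 5 grid is the final answer)

Answer: 00001101
00000101
00000000
00000000
00001000
00001000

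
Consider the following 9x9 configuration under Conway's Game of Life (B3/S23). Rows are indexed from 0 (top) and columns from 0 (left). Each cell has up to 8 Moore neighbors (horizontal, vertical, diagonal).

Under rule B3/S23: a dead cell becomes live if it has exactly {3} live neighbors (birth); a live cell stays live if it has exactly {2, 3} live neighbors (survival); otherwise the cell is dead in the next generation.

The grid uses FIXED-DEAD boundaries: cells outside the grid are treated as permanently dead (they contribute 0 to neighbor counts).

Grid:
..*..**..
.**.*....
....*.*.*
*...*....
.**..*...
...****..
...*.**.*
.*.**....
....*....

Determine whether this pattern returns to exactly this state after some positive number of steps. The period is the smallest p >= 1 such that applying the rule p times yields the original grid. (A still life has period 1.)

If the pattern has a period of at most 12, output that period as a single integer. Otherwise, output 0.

Answer: 0

Derivation:
Simulating and comparing each generation to the original:
Gen 0 (original, given above): 26 live cells
Gen 1: 25 live cells, differs from original
Gen 2: 30 live cells, differs from original
Gen 3: 25 live cells, differs from original
Gen 4: 30 live cells, differs from original
Gen 5: 23 live cells, differs from original
Gen 6: 13 live cells, differs from original
Gen 7: 10 live cells, differs from original
Gen 8: 10 live cells, differs from original
Gen 9: 10 live cells, differs from original
Gen 10: 11 live cells, differs from original
Gen 11: 13 live cells, differs from original
Gen 12: 12 live cells, differs from original
No period found within 12 steps.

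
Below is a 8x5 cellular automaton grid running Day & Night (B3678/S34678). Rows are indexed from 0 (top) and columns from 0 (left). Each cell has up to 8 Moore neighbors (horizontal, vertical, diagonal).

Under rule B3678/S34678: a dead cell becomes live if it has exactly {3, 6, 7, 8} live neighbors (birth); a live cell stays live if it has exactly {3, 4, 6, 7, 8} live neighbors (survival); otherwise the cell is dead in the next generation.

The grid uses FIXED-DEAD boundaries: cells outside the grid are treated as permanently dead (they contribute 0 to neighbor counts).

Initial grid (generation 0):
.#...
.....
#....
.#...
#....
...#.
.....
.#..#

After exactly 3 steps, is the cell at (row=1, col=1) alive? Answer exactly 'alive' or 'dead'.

Answer: dead

Derivation:
Simulating step by step:
Generation 0 (given above): 7 live cells
Generation 1: 1 live cells
.....
.....
.....
#....
.....
.....
.....
.....
Generation 2: 0 live cells
.....
.....
.....
.....
.....
.....
.....
.....
Generation 3: 0 live cells
.....
.....
.....
.....
.....
.....
.....
.....

Cell (1,1) at generation 3: 0 -> dead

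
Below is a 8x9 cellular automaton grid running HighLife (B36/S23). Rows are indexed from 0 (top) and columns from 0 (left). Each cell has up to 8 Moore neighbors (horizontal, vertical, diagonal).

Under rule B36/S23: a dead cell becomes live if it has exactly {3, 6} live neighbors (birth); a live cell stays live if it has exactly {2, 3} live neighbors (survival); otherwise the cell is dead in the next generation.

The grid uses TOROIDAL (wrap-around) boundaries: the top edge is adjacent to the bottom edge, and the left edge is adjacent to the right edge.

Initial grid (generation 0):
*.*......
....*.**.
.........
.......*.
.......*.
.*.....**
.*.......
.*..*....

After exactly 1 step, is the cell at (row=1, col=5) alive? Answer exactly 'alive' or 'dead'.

Simulating step by step:
Generation 0 (given above): 13 live cells
Generation 1: 15 live cells
.*.*.*...
.........
......**.
.........
......**.
*......**
.**......
***......

Cell (1,5) at generation 1: 0 -> dead

Answer: dead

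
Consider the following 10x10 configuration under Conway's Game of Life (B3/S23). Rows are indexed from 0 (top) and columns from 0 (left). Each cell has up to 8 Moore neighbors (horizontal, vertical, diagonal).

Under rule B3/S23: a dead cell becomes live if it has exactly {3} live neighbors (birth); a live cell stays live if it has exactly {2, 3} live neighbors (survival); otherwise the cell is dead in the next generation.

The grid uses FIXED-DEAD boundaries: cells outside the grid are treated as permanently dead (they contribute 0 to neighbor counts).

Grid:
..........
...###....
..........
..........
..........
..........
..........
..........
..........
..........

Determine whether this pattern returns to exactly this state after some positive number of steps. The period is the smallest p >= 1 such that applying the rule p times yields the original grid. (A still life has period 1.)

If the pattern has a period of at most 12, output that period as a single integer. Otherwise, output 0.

Simulating and comparing each generation to the original:
Gen 0 (original, given above): 3 live cells
Gen 1: 3 live cells, differs from original
Gen 2: 3 live cells, MATCHES original -> period = 2

Answer: 2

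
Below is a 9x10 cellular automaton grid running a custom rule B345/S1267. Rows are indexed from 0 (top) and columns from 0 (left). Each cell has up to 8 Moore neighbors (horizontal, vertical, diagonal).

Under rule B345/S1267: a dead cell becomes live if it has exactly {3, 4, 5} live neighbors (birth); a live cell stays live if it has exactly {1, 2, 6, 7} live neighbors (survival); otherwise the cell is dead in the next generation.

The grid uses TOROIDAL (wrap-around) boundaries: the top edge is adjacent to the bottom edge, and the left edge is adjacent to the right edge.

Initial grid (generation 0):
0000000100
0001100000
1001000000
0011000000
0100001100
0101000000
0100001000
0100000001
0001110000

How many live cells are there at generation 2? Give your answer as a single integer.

Answer: 20

Derivation:
Simulating step by step:
Generation 0 (given above): 19 live cells
Generation 1: 30 live cells
0001110000
0001100000
0010100000
0101000000
0111001100
1110001100
1110000000
1110110000
0001110000
Generation 2: 20 live cells
0010100000
0010010000
0001000000
0000100000
1010000000
0111000000
0001011001
0001000000
0110101000
Population at generation 2: 20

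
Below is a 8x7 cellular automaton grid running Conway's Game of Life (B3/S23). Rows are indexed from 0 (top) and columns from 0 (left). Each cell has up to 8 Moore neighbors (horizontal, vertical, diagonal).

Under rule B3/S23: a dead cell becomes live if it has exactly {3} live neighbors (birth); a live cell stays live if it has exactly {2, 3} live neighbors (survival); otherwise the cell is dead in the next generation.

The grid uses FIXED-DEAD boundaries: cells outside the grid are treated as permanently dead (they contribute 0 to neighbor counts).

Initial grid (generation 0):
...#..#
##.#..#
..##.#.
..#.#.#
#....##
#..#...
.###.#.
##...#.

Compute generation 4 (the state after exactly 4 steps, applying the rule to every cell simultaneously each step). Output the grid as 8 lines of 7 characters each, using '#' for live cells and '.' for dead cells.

Answer: ..##.#.
.#....#
.#.#.#.
###.#..
.......
#...#..
.#..#..
.#.....

Derivation:
Simulating step by step:
Generation 0 (given above): 24 live cells
Generation 1: 24 live cells
..#....
.#.#.##
.....##
.##.#.#
.#.####
#..#.##
...#...
##..#..
Generation 2: 18 live cells
..#....
..#.###
.#.#...
.##....
##.....
...#..#
####.#.
.......
Generation 3: 20 live cells
...#.#.
.##.##.
.#.###.
.......
##.....
...##..
.####..
.##....
Generation 4: 17 live cells
(generation 4 grid is the final answer)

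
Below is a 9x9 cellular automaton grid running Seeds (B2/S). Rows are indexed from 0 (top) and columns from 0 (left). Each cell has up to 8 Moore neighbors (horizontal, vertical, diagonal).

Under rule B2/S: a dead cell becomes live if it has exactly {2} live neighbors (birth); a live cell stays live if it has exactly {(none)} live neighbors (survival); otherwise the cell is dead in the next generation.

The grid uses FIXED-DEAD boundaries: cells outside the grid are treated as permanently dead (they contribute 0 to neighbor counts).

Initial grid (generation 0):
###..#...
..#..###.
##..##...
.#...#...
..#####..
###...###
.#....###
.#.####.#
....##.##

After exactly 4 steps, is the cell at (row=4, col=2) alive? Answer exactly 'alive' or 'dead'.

Answer: dead

Derivation:
Simulating step by step:
Generation 0 (given above): 39 live cells
Generation 1: 8 live cells
...##..#.
.........
...#...#.
.........
........#
.........
.........
#........
..#......
Generation 2: 8 live cells
.........
..#...###
.........
.......##
.........
.........
.........
.#.......
.#.......
Generation 3: 8 live cells
......#.#
.........
.........
.........
.......##
.........
.........
#.#......
#.#......
Generation 4: 9 live cells
.......#.
.......#.
.........
.......##
.........
.......##
.#.......
...#.....
...#.....

Cell (4,2) at generation 4: 0 -> dead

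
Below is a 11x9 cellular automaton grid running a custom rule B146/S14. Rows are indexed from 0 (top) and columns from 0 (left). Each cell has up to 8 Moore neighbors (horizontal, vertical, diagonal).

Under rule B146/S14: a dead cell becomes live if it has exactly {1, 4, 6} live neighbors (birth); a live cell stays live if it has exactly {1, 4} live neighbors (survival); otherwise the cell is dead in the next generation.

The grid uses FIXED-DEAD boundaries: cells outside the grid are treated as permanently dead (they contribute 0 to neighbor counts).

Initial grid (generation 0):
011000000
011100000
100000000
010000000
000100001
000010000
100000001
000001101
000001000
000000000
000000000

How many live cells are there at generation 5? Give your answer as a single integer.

Simulating step by step:
Generation 0 (given above): 16 live cells
Generation 1: 33 live cells
001010000
011010000
011010000
010110011
110101010
111011000
010100001
110000001
000000001
000011100
000000000
Generation 2: 35 live cells
100110000
011100000
010100100
111110000
101110100
100110000
000000101
000110000
001100001
000110101
000100010
Generation 3: 33 live cells
101001000
000110110
100010010
000011000
010001010
100101001
110110000
010000100
010000101
011100110
000000000
Generation 4: 30 live cells
001000001
000001000
011110100
001000100
010000110
011000001
001000001
101000101
000010001
000110000
100011001
Generation 5: 41 live cells
010111110
101100001
100001000
011101011
001000000
000001010
000001110
001010010
100100101
111011100
011000110
Population at generation 5: 41

Answer: 41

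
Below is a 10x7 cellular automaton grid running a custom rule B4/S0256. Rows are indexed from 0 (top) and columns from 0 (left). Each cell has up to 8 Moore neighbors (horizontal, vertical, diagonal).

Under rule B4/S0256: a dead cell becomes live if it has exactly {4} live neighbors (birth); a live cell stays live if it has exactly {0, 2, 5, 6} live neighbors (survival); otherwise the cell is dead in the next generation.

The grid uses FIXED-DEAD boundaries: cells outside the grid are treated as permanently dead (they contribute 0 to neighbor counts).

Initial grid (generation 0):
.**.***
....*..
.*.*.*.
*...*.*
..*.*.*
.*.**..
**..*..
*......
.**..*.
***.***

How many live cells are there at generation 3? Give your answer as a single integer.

Simulating step by step:
Generation 0 (given above): 31 live cells
Generation 1: 16 live cells
....*..
..**...
...**..
...*..*
..*....
..*..*.
....*..
.......
**.....
*...*.*
Generation 2: 10 live cells
.......
..*.*..
..*....
......*
..*....
.......
.......
.......
**.....
*...*.*
Generation 3: 8 live cells
.......
....*..
.......
......*
..*....
.......
.......
.......
**.....
*...*.*
Population at generation 3: 8

Answer: 8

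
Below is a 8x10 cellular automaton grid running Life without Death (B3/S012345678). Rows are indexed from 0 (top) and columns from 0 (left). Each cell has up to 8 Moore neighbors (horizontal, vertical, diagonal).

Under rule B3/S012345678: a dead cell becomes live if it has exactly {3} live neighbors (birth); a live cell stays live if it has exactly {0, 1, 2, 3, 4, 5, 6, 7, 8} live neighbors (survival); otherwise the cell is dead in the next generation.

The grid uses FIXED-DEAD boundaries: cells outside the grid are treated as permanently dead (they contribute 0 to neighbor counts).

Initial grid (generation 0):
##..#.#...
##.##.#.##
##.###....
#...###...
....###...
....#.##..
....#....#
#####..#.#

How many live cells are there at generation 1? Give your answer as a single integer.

Simulating step by step:
Generation 0 (given above): 35 live cells
Generation 1: 48 live cells
#####.##..
##.##.####
##.###.#..
##..###...
...####...
...##.##..
.##.#.##.#
#####..###
Population at generation 1: 48

Answer: 48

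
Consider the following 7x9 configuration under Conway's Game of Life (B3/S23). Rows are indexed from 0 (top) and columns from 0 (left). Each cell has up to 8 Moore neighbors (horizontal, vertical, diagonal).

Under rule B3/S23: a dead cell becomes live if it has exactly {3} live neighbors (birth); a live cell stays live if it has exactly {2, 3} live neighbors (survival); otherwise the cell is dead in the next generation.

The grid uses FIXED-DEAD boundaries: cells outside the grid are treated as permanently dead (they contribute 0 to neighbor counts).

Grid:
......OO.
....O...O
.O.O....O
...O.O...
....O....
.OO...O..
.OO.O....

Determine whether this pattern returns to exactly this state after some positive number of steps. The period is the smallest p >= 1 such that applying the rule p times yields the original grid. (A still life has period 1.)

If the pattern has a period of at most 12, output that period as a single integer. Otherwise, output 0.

Answer: 0

Derivation:
Simulating and comparing each generation to the original:
Gen 0 (original, given above): 16 live cells
Gen 1: 16 live cells, differs from original
Gen 2: 7 live cells, differs from original
Gen 3: 3 live cells, differs from original
Gen 4: 0 live cells, differs from original
Gen 5: 0 live cells, differs from original
Gen 6: 0 live cells, differs from original
Gen 7: 0 live cells, differs from original
Gen 8: 0 live cells, differs from original
Gen 9: 0 live cells, differs from original
Gen 10: 0 live cells, differs from original
Gen 11: 0 live cells, differs from original
Gen 12: 0 live cells, differs from original
No period found within 12 steps.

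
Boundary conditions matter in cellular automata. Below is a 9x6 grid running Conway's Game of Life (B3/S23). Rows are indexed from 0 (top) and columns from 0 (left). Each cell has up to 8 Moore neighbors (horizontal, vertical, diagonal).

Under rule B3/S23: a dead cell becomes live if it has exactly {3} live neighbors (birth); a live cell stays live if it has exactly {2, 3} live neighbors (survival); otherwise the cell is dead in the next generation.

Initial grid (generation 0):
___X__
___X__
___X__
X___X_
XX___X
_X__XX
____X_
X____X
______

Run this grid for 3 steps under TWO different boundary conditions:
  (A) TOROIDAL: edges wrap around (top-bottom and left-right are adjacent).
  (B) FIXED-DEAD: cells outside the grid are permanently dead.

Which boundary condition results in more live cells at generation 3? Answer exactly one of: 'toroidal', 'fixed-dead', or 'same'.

Under TOROIDAL boundary, generation 3:
___X__
__XX__
______
___XXX
_____X
X___XX
______
______
______
Population = 10

Under FIXED-DEAD boundary, generation 3:
___X__
__XXX_
X____X
X__X_X
______
_X_X__
____XX
______
______
Population = 13

Comparison: toroidal=10, fixed-dead=13 -> fixed-dead

Answer: fixed-dead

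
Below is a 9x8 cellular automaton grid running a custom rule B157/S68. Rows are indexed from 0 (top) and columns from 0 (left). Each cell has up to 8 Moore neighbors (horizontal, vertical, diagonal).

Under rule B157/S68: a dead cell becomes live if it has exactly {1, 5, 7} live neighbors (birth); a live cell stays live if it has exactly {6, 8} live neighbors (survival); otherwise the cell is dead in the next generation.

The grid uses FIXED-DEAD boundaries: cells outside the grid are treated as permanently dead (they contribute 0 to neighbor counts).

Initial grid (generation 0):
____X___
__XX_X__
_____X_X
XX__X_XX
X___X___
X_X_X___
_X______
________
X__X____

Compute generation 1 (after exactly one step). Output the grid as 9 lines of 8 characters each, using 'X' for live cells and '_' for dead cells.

Answer: _X____X_
_X_____X
______X_
__X_____
_X______
________
____XX__
___XX___
_XX_X___

Derivation:
Simulating step by step:
Generation 0 (given above): 19 live cells
Generation 1: 14 live cells
(generation 1 grid is the final answer)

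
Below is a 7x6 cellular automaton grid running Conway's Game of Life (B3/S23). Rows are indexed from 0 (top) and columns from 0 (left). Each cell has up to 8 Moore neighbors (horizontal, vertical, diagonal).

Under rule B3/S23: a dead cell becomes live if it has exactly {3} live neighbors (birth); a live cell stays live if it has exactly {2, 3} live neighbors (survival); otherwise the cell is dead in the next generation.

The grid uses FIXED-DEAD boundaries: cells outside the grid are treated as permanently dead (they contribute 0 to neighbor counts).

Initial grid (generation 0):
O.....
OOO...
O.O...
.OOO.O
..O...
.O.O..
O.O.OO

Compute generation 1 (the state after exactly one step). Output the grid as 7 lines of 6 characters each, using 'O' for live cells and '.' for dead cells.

Answer: O.....
O.O...
O.....
...O..
....O.
.O.OO.
.OOOO.

Derivation:
Simulating step by step:
Generation 0 (given above): 17 live cells
Generation 1: 13 live cells
(generation 1 grid is the final answer)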